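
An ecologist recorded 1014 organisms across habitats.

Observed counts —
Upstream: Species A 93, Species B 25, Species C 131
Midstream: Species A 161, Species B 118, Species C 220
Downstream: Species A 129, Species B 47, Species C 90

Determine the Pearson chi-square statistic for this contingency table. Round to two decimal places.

Row totals: 249, 499, 266. Column totals: 383, 190, 441. Grand total N = 1014.
Expected counts (row total × column total / N):
  Upstream, Species A: 249×383/1014 = 94.050
  Upstream, Species B: 249×190/1014 = 46.657
  Upstream, Species C: 249×441/1014 = 108.293
  Midstream, Species A: 499×383/1014 = 188.478
  Midstream, Species B: 499×190/1014 = 93.501
  Midstream, Species C: 499×441/1014 = 217.021
  Downstream, Species A: 266×383/1014 = 100.471
  Downstream, Species B: 266×190/1014 = 49.842
  Downstream, Species C: 266×441/1014 = 115.686
Contributions (O − E)²/E:
  (93 − 94.050)²/94.050 = 0.0117
  (25 − 46.657)²/46.657 = 10.0526
  (131 − 108.293)²/108.293 = 4.7612
  (161 − 188.478)²/188.478 = 4.0060
  (118 − 93.501)²/93.501 = 6.4192
  (220 − 217.021)²/217.021 = 0.0409
  (129 − 100.471)²/100.471 = 8.1009
  (47 − 49.842)²/49.842 = 0.1621
  (90 − 115.686)²/115.686 = 5.7031
χ² = 0.0117 + 10.0526 + 4.7612 + 4.0060 + 6.4192 + 0.0409 + 8.1009 + 0.1621 + 5.7031 = 39.26

39.26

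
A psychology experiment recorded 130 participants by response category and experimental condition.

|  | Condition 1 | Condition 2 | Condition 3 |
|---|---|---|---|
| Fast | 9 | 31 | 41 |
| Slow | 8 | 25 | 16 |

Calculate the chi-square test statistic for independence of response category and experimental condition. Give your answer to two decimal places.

4.03

Row totals: 81, 49. Column totals: 17, 56, 57. Grand total N = 130.
Expected counts (row total × column total / N):
  Fast, Condition 1: 81×17/130 = 10.592
  Fast, Condition 2: 81×56/130 = 34.892
  Fast, Condition 3: 81×57/130 = 35.515
  Slow, Condition 1: 49×17/130 = 6.408
  Slow, Condition 2: 49×56/130 = 21.108
  Slow, Condition 3: 49×57/130 = 21.485
Contributions (O − E)²/E:
  (9 − 10.592)²/10.592 = 0.2393
  (31 − 34.892)²/34.892 = 0.4341
  (41 − 35.515)²/35.515 = 0.8471
  (8 − 6.408)²/6.408 = 0.3955
  (25 − 21.108)²/21.108 = 0.7176
  (16 − 21.485)²/21.485 = 1.4003
χ² = 0.2393 + 0.4341 + 0.8471 + 0.3955 + 0.7176 + 1.4003 = 4.03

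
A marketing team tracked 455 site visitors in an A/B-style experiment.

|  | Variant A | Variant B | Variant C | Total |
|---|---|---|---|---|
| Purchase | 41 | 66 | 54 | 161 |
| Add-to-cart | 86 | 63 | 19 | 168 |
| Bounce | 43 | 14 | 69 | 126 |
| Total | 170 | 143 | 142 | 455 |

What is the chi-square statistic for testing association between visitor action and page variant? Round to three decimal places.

82.250

Grand total N = 455.
Expected counts (row total × column total / N):
  Purchase, Variant A: 161×170/455 = 60.1538
  Purchase, Variant B: 161×143/455 = 50.6000
  Purchase, Variant C: 161×142/455 = 50.2462
  Add-to-cart, Variant A: 168×170/455 = 62.7692
  Add-to-cart, Variant B: 168×143/455 = 52.8000
  Add-to-cart, Variant C: 168×142/455 = 52.4308
  Bounce, Variant A: 126×170/455 = 47.0769
  Bounce, Variant B: 126×143/455 = 39.6000
  Bounce, Variant C: 126×142/455 = 39.3231
Contributions (O − E)²/E:
  (41 − 60.1538)²/60.1538 = 6.0988
  (66 − 50.6000)²/50.6000 = 4.6870
  (54 − 50.2462)²/50.2462 = 0.2804
  (86 − 62.7692)²/62.7692 = 8.5977
  (63 − 52.8000)²/52.8000 = 1.9705
  (19 − 52.4308)²/52.4308 = 21.3161
  (43 − 47.0769)²/47.0769 = 0.3531
  (14 − 39.6000)²/39.6000 = 16.5495
  (69 − 39.3231)²/39.3231 = 22.3970
χ² = 6.0988 + 4.6870 + 0.2804 + 8.5977 + 1.9705 + 21.3161 + 0.3531 + 16.5495 + 22.3970 = 82.250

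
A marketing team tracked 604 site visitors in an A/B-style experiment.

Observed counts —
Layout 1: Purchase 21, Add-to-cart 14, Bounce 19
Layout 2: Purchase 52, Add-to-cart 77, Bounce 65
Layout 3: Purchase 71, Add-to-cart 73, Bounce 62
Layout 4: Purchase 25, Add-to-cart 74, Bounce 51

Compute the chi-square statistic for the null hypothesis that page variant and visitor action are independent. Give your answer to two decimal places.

20.07

Row totals: 54, 194, 206, 150. Column totals: 169, 238, 197. Grand total N = 604.
Expected counts (row total × column total / N):
  Layout 1, Purchase: 54×169/604 = 15.109
  Layout 1, Add-to-cart: 54×238/604 = 21.278
  Layout 1, Bounce: 54×197/604 = 17.613
  Layout 2, Purchase: 194×169/604 = 54.281
  Layout 2, Add-to-cart: 194×238/604 = 76.444
  Layout 2, Bounce: 194×197/604 = 63.275
  Layout 3, Purchase: 206×169/604 = 57.639
  Layout 3, Add-to-cart: 206×238/604 = 81.172
  Layout 3, Bounce: 206×197/604 = 67.189
  Layout 4, Purchase: 150×169/604 = 41.970
  Layout 4, Add-to-cart: 150×238/604 = 59.106
  Layout 4, Bounce: 150×197/604 = 48.924
Contributions (O − E)²/E:
  (21 − 15.109)²/15.109 = 2.2969
  (14 − 21.278)²/21.278 = 2.4894
  (19 − 17.613)²/17.613 = 0.1092
  (52 − 54.281)²/54.281 = 0.0959
  (77 − 76.444)²/76.444 = 0.0040
  (65 − 63.275)²/63.275 = 0.0470
  (71 − 57.639)²/57.639 = 3.0971
  (73 − 81.172)²/81.172 = 0.8227
  (62 − 67.189)²/67.189 = 0.4007
  (25 − 41.970)²/41.970 = 6.8616
  (74 − 59.106)²/59.106 = 3.7531
  (51 − 48.924)²/48.924 = 0.0881
χ² = 2.2969 + 2.4894 + 0.1092 + 0.0959 + 0.0040 + 0.0470 + 3.0971 + 0.8227 + 0.4007 + 6.8616 + 3.7531 + 0.0881 = 20.07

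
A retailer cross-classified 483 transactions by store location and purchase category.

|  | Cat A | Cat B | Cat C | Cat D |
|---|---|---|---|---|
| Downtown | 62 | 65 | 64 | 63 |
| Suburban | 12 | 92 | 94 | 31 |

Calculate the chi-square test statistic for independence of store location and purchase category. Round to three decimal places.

53.867

Row totals: 254, 229. Column totals: 74, 157, 158, 94. Grand total N = 483.
Expected counts (row total × column total / N):
  Downtown, Cat A: 254×74/483 = 38.9151
  Downtown, Cat B: 254×157/483 = 82.5631
  Downtown, Cat C: 254×158/483 = 83.0890
  Downtown, Cat D: 254×94/483 = 49.4327
  Suburban, Cat A: 229×74/483 = 35.0849
  Suburban, Cat B: 229×157/483 = 74.4369
  Suburban, Cat C: 229×158/483 = 74.9110
  Suburban, Cat D: 229×94/483 = 44.5673
Contributions (O − E)²/E:
  (62 − 38.9151)²/38.9151 = 13.6942
  (65 − 82.5631)²/82.5631 = 3.7361
  (64 − 83.0890)²/83.0890 = 4.3855
  (63 − 49.4327)²/49.4327 = 3.7237
  (12 − 35.0849)²/35.0849 = 15.1892
  (92 − 74.4369)²/74.4369 = 4.1439
  (94 − 74.9110)²/74.9110 = 4.8643
  (31 − 44.5673)²/44.5673 = 4.1302
χ² = 13.6942 + 3.7361 + 4.3855 + 3.7237 + 15.1892 + 4.1439 + 4.8643 + 4.1302 = 53.867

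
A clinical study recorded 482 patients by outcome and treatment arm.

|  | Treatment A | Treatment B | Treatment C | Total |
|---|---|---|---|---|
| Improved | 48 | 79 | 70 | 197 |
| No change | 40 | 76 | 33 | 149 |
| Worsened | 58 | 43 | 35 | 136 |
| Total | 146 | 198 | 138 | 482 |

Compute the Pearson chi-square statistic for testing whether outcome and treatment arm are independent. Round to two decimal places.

Grand total N = 482.
Expected counts (row total × column total / N):
  Improved, Treatment A: 197×146/482 = 59.672
  Improved, Treatment B: 197×198/482 = 80.925
  Improved, Treatment C: 197×138/482 = 56.402
  No change, Treatment A: 149×146/482 = 45.133
  No change, Treatment B: 149×198/482 = 61.207
  No change, Treatment C: 149×138/482 = 42.660
  Worsened, Treatment A: 136×146/482 = 41.195
  Worsened, Treatment B: 136×198/482 = 55.867
  Worsened, Treatment C: 136×138/482 = 38.938
Contributions (O − E)²/E:
  (48 − 59.672)²/59.672 = 2.2831
  (79 − 80.925)²/80.925 = 0.0458
  (70 − 56.402)²/56.402 = 3.2784
  (40 − 45.133)²/45.133 = 0.5838
  (76 − 61.207)²/61.207 = 3.5753
  (33 − 42.660)²/42.660 = 2.1874
  (58 − 41.195)²/41.195 = 6.8554
  (43 − 55.867)²/55.867 = 2.9635
  (35 − 38.938)²/38.938 = 0.3983
χ² = 2.2831 + 0.0458 + 3.2784 + 0.5838 + 3.5753 + 2.1874 + 6.8554 + 2.9635 + 0.3983 = 22.17

22.17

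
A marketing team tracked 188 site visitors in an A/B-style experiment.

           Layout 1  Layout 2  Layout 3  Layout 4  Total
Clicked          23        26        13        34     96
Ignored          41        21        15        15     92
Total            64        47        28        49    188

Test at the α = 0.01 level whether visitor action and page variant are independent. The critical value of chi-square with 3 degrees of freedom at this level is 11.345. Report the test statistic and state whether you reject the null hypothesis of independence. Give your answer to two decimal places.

13.03; reject H₀

Grand total N = 188.
Expected counts (row total × column total / N):
  Clicked, Layout 1: 96×64/188 = 32.681
  Clicked, Layout 2: 96×47/188 = 24.000
  Clicked, Layout 3: 96×28/188 = 14.298
  Clicked, Layout 4: 96×49/188 = 25.021
  Ignored, Layout 1: 92×64/188 = 31.319
  Ignored, Layout 2: 92×47/188 = 23.000
  Ignored, Layout 3: 92×28/188 = 13.702
  Ignored, Layout 4: 92×49/188 = 23.979
Contributions (O − E)²/E:
  (23 − 32.681)²/32.681 = 2.8678
  (26 − 24.000)²/24.000 = 0.1667
  (13 − 14.298)²/14.298 = 0.1178
  (34 − 25.021)²/25.021 = 3.2222
  (41 − 31.319)²/31.319 = 2.9925
  (21 − 23.000)²/23.000 = 0.1739
  (15 − 13.702)²/13.702 = 0.1230
  (15 − 23.979)²/23.979 = 3.3622
χ² = 2.8678 + 0.1667 + 0.1178 + 3.2222 + 2.9925 + 0.1739 + 0.1230 + 3.3622 = 13.03
df = (2−1)(4−1) = 3. Since 13.03 > 11.345, reject the null hypothesis of independence at α = 0.01.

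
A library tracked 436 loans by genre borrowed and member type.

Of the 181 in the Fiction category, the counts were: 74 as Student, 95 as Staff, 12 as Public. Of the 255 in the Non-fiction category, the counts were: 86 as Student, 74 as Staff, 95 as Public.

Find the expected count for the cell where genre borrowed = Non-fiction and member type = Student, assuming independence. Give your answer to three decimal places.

Row total (Non-fiction) = 255; column total (Student) = 160; grand total N = 436.
Expected count = (row total × column total) / N = 255 × 160 / 436 = 93.578.

93.578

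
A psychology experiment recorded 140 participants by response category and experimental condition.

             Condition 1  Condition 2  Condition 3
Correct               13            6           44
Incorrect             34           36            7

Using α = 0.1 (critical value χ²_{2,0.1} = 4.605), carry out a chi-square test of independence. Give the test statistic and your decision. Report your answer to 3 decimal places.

56.823; reject H₀

Row totals: 63, 77. Column totals: 47, 42, 51. Grand total N = 140.
Expected counts (row total × column total / N):
  Correct, Condition 1: 63×47/140 = 21.1500
  Correct, Condition 2: 63×42/140 = 18.9000
  Correct, Condition 3: 63×51/140 = 22.9500
  Incorrect, Condition 1: 77×47/140 = 25.8500
  Incorrect, Condition 2: 77×42/140 = 23.1000
  Incorrect, Condition 3: 77×51/140 = 28.0500
Contributions (O − E)²/E:
  (13 − 21.1500)²/21.1500 = 3.1405
  (6 − 18.9000)²/18.9000 = 8.8048
  (44 − 22.9500)²/22.9500 = 19.3073
  (34 − 25.8500)²/25.8500 = 2.5695
  (36 − 23.1000)²/23.1000 = 7.2039
  (7 − 28.0500)²/28.0500 = 15.7969
χ² = 3.1405 + 8.8048 + 19.3073 + 2.5695 + 7.2039 + 15.7969 = 56.823
df = (2−1)(3−1) = 2. Since 56.823 > 4.605, reject the null hypothesis of independence at α = 0.1.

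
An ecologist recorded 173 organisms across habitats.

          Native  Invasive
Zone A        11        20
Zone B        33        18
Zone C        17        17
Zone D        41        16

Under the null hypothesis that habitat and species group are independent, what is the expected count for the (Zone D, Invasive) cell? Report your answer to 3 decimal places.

Row total (Zone D) = 57; column total (Invasive) = 71; grand total N = 173.
Expected count = (row total × column total) / N = 57 × 71 / 173 = 23.393.

23.393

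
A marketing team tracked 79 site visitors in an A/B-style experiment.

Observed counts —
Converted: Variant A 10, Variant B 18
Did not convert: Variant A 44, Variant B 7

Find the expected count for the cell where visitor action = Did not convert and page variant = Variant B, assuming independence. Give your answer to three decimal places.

Row total (Did not convert) = 51; column total (Variant B) = 25; grand total N = 79.
Expected count = (row total × column total) / N = 51 × 25 / 79 = 16.139.

16.139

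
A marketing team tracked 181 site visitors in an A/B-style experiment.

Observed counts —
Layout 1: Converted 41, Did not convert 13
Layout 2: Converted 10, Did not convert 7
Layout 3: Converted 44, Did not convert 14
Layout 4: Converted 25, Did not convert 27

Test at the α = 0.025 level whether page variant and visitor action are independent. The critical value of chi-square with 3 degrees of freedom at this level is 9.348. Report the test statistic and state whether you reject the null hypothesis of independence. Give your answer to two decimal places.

12.77; reject H₀

Row totals: 54, 17, 58, 52. Column totals: 120, 61. Grand total N = 181.
Expected counts (row total × column total / N):
  Layout 1, Converted: 54×120/181 = 35.801
  Layout 1, Did not convert: 54×61/181 = 18.199
  Layout 2, Converted: 17×120/181 = 11.271
  Layout 2, Did not convert: 17×61/181 = 5.729
  Layout 3, Converted: 58×120/181 = 38.453
  Layout 3, Did not convert: 58×61/181 = 19.547
  Layout 4, Converted: 52×120/181 = 34.475
  Layout 4, Did not convert: 52×61/181 = 17.525
Contributions (O − E)²/E:
  (41 − 35.801)²/35.801 = 0.7550
  (13 − 18.199)²/18.199 = 1.4852
  (10 − 11.271)²/11.271 = 0.1433
  (7 − 5.729)²/5.729 = 0.2820
  (44 − 38.453)²/38.453 = 0.8002
  (14 − 19.547)²/19.547 = 1.5741
  (25 − 34.475)²/34.475 = 2.6041
  (27 − 17.525)²/17.525 = 5.1227
χ² = 0.7550 + 1.4852 + 0.1433 + 0.2820 + 0.8002 + 1.5741 + 2.6041 + 5.1227 = 12.77
df = (4−1)(2−1) = 3. Since 12.77 > 9.348, reject the null hypothesis of independence at α = 0.025.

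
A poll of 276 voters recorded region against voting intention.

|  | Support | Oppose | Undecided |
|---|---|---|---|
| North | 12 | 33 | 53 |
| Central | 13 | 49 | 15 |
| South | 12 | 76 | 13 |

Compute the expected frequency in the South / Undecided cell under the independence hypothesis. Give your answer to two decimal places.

Row total (South) = 101; column total (Undecided) = 81; grand total N = 276.
Expected count = (row total × column total) / N = 101 × 81 / 276 = 29.64.

29.64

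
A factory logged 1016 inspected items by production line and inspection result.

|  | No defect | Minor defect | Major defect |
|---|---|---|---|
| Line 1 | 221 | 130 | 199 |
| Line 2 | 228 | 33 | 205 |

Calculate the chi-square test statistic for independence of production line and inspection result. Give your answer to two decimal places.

Row totals: 550, 466. Column totals: 449, 163, 404. Grand total N = 1016.
Expected counts (row total × column total / N):
  Line 1, No defect: 550×449/1016 = 243.061
  Line 1, Minor defect: 550×163/1016 = 88.238
  Line 1, Major defect: 550×404/1016 = 218.701
  Line 2, No defect: 466×449/1016 = 205.939
  Line 2, Minor defect: 466×163/1016 = 74.762
  Line 2, Major defect: 466×404/1016 = 185.299
Contributions (O − E)²/E:
  (221 − 243.061)²/243.061 = 2.0023
  (130 − 88.238)²/88.238 = 19.7655
  (199 − 218.701)²/218.701 = 1.7747
  (228 − 205.939)²/205.939 = 2.3633
  (33 − 74.762)²/74.762 = 23.3282
  (205 − 185.299)²/185.299 = 2.0946
χ² = 2.0023 + 19.7655 + 1.7747 + 2.3633 + 23.3282 + 2.0946 = 51.33

51.33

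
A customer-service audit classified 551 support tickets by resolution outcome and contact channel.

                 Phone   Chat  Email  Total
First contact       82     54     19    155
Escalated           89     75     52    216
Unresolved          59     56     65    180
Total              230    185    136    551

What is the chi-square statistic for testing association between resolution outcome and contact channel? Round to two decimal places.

27.84

Grand total N = 551.
Expected counts (row total × column total / N):
  First contact, Phone: 155×230/551 = 64.701
  First contact, Chat: 155×185/551 = 52.042
  First contact, Email: 155×136/551 = 38.258
  Escalated, Phone: 216×230/551 = 90.163
  Escalated, Chat: 216×185/551 = 72.523
  Escalated, Email: 216×136/551 = 53.314
  Unresolved, Phone: 180×230/551 = 75.136
  Unresolved, Chat: 180×185/551 = 60.436
  Unresolved, Email: 180×136/551 = 44.428
Contributions (O − E)²/E:
  (82 − 64.701)²/64.701 = 4.6252
  (54 − 52.042)²/52.042 = 0.0737
  (19 − 38.258)²/38.258 = 9.6939
  (89 − 90.163)²/90.163 = 0.0150
  (75 − 72.523)²/72.523 = 0.0846
  (52 − 53.314)²/53.314 = 0.0324
  (59 − 75.136)²/75.136 = 3.4653
  (56 − 60.436)²/60.436 = 0.3256
  (65 − 44.428)²/44.428 = 9.5257
χ² = 4.6252 + 0.0737 + 9.6939 + 0.0150 + 0.0846 + 0.0324 + 3.4653 + 0.3256 + 9.5257 = 27.84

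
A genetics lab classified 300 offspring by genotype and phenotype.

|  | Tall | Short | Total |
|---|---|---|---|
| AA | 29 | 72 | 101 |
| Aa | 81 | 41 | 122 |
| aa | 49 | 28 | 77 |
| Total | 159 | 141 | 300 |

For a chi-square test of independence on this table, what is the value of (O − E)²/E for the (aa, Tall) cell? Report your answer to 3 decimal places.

1.644

Row total (aa) = 77; column total (Tall) = 159; N = 300.
Expected count E = 77 × 159 / 300 = 40.8100.
Contribution = (O − E)²/E = (49 − 40.8100)² / 40.8100 = 1.644.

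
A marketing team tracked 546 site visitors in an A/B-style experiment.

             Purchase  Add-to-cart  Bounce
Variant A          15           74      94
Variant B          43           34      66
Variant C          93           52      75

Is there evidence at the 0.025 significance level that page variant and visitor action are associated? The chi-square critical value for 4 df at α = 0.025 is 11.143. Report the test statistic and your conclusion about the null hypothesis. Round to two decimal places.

61.36; reject H₀

Row totals: 183, 143, 220. Column totals: 151, 160, 235. Grand total N = 546.
Expected counts (row total × column total / N):
  Variant A, Purchase: 183×151/546 = 50.610
  Variant A, Add-to-cart: 183×160/546 = 53.626
  Variant A, Bounce: 183×235/546 = 78.764
  Variant B, Purchase: 143×151/546 = 39.548
  Variant B, Add-to-cart: 143×160/546 = 41.905
  Variant B, Bounce: 143×235/546 = 61.548
  Variant C, Purchase: 220×151/546 = 60.842
  Variant C, Add-to-cart: 220×160/546 = 64.469
  Variant C, Bounce: 220×235/546 = 94.689
Contributions (O − E)²/E:
  (15 − 50.610)²/50.610 = 25.0558
  (74 − 53.626)²/53.626 = 7.7406
  (94 − 78.764)²/78.764 = 2.9472
  (43 − 39.548)²/39.548 = 0.3013
  (34 − 41.905)²/41.905 = 1.4912
  (66 − 61.548)²/61.548 = 0.3220
  (93 − 60.842)²/60.842 = 16.9971
  (52 − 64.469)²/64.469 = 2.4116
  (75 − 94.689)²/94.689 = 4.0940
χ² = 25.0558 + 7.7406 + 2.9472 + 0.3013 + 1.4912 + 0.3220 + 16.9971 + 2.4116 + 4.0940 = 61.36
df = (3−1)(3−1) = 4. Since 61.36 > 11.143, reject the null hypothesis of independence at α = 0.025.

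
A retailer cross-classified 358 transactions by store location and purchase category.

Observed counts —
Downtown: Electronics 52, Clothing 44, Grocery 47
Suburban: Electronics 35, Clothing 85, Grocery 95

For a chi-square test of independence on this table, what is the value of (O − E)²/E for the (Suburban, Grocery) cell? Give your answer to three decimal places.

1.108

Row total (Suburban) = 215; column total (Grocery) = 142; N = 358.
Expected count E = 215 × 142 / 358 = 85.2793.
Contribution = (O − E)²/E = (95 − 85.2793)² / 85.2793 = 1.108.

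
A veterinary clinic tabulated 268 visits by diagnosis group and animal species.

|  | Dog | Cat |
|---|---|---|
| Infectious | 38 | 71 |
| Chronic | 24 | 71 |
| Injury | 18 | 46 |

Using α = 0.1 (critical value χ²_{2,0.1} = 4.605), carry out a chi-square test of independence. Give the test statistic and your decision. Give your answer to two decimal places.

2.35; fail to reject H₀

Row totals: 109, 95, 64. Column totals: 80, 188. Grand total N = 268.
Expected counts (row total × column total / N):
  Infectious, Dog: 109×80/268 = 32.5373
  Infectious, Cat: 109×188/268 = 76.4627
  Chronic, Dog: 95×80/268 = 28.3582
  Chronic, Cat: 95×188/268 = 66.6418
  Injury, Dog: 64×80/268 = 19.1045
  Injury, Cat: 64×188/268 = 44.8955
Contributions (O − E)²/E:
  (38 − 32.5373)²/32.5373 = 0.9171
  (71 − 76.4627)²/76.4627 = 0.3903
  (24 − 28.3582)²/28.3582 = 0.6698
  (71 − 66.6418)²/66.6418 = 0.2850
  (18 − 19.1045)²/19.1045 = 0.0639
  (46 − 44.8955)²/44.8955 = 0.0272
χ² = 0.9171 + 0.3903 + 0.6698 + 0.2850 + 0.0639 + 0.0272 = 2.35
df = (3−1)(2−1) = 2. Since 2.35 < 4.605, fail to reject the null hypothesis of independence at α = 0.1.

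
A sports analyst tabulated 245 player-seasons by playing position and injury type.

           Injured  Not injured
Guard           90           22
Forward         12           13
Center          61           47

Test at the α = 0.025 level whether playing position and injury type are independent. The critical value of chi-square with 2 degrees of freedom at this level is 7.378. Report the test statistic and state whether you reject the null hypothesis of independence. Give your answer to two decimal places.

18.37; reject H₀

Row totals: 112, 25, 108. Column totals: 163, 82. Grand total N = 245.
Expected counts (row total × column total / N):
  Guard, Injured: 112×163/245 = 74.5143
  Guard, Not injured: 112×82/245 = 37.4857
  Forward, Injured: 25×163/245 = 16.6327
  Forward, Not injured: 25×82/245 = 8.3673
  Center, Injured: 108×163/245 = 71.8531
  Center, Not injured: 108×82/245 = 36.1469
Contributions (O − E)²/E:
  (90 − 74.5143)²/74.5143 = 3.2183
  (22 − 37.4857)²/37.4857 = 6.3973
  (12 − 16.6327)²/16.6327 = 1.2903
  (13 − 8.3673)²/8.3673 = 2.5650
  (61 − 71.8531)²/71.8531 = 1.6393
  (47 − 36.1469)²/36.1469 = 3.2586
χ² = 3.2183 + 6.3973 + 1.2903 + 2.5650 + 1.6393 + 3.2586 = 18.37
df = (3−1)(2−1) = 2. Since 18.37 > 7.378, reject the null hypothesis of independence at α = 0.025.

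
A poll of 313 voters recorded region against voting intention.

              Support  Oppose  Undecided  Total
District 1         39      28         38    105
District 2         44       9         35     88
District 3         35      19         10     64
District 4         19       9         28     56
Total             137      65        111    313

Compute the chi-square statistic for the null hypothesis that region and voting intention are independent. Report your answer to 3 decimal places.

25.246

Grand total N = 313.
Expected counts (row total × column total / N):
  District 1, Support: 105×137/313 = 45.9585
  District 1, Oppose: 105×65/313 = 21.8051
  District 1, Undecided: 105×111/313 = 37.2364
  District 2, Support: 88×137/313 = 38.5176
  District 2, Oppose: 88×65/313 = 18.2748
  District 2, Undecided: 88×111/313 = 31.2077
  District 3, Support: 64×137/313 = 28.0128
  District 3, Oppose: 64×65/313 = 13.2907
  District 3, Undecided: 64×111/313 = 22.6965
  District 4, Support: 56×137/313 = 24.5112
  District 4, Oppose: 56×65/313 = 11.6294
  District 4, Undecided: 56×111/313 = 19.8594
Contributions (O − E)²/E:
  (39 − 45.9585)²/45.9585 = 1.0536
  (28 − 21.8051)²/21.8051 = 1.7600
  (38 − 37.2364)²/37.2364 = 0.0157
  (44 − 38.5176)²/38.5176 = 0.7803
  (9 − 18.2748)²/18.2748 = 4.7071
  (35 − 31.2077)²/31.2077 = 0.4608
  (35 − 28.0128)²/28.0128 = 1.7428
  (19 − 13.2907)²/13.2907 = 2.4526
  (10 − 22.6965)²/22.6965 = 7.1025
  (19 − 24.5112)²/24.5112 = 1.2392
  (9 − 11.6294)²/11.6294 = 0.5945
  (28 − 19.8594)²/19.8594 = 3.3369
χ² = 1.0536 + 1.7600 + 0.0157 + 0.7803 + 4.7071 + 0.4608 + 1.7428 + 2.4526 + 7.1025 + 1.2392 + 0.5945 + 3.3369 = 25.246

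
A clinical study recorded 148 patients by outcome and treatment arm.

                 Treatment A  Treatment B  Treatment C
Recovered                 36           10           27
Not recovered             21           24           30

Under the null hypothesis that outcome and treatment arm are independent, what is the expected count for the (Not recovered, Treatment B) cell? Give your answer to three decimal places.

17.230

Row total (Not recovered) = 75; column total (Treatment B) = 34; grand total N = 148.
Expected count = (row total × column total) / N = 75 × 34 / 148 = 17.230.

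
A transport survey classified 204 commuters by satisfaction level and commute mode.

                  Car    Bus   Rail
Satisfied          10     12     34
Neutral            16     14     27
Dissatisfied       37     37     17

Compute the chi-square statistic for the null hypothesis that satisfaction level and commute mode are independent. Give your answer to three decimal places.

Row totals: 56, 57, 91. Column totals: 63, 63, 78. Grand total N = 204.
Expected counts (row total × column total / N):
  Satisfied, Car: 56×63/204 = 17.2941
  Satisfied, Bus: 56×63/204 = 17.2941
  Satisfied, Rail: 56×78/204 = 21.4118
  Neutral, Car: 57×63/204 = 17.6029
  Neutral, Bus: 57×63/204 = 17.6029
  Neutral, Rail: 57×78/204 = 21.7941
  Dissatisfied, Car: 91×63/204 = 28.1029
  Dissatisfied, Bus: 91×63/204 = 28.1029
  Dissatisfied, Rail: 91×78/204 = 34.7941
Contributions (O − E)²/E:
  (10 − 17.2941)²/17.2941 = 3.0764
  (12 − 17.2941)²/17.2941 = 1.6206
  (34 − 21.4118)²/21.4118 = 7.4007
  (16 − 17.6029)²/17.6029 = 0.1460
  (14 − 17.6029)²/17.6029 = 0.7374
  (27 − 21.7941)²/21.7941 = 1.2435
  (37 − 28.1029)²/28.1029 = 2.8167
  (37 − 28.1029)²/28.1029 = 2.8167
  (17 − 34.7941)²/34.7941 = 9.1001
χ² = 3.0764 + 1.6206 + 7.4007 + 0.1460 + 0.7374 + 1.2435 + 2.8167 + 2.8167 + 9.1001 = 28.958

28.958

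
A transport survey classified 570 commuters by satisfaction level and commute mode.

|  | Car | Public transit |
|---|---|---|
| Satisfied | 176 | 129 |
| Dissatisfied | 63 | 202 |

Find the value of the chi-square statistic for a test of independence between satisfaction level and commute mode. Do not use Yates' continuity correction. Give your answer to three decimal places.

67.050

Row totals: 305, 265. Column totals: 239, 331. Grand total N = 570.
Expected counts (row total × column total / N):
  Satisfied, Car: 305×239/570 = 127.8860
  Satisfied, Public transit: 305×331/570 = 177.1140
  Dissatisfied, Car: 265×239/570 = 111.1140
  Dissatisfied, Public transit: 265×331/570 = 153.8860
Contributions (O − E)²/E:
  (176 − 127.8860)²/127.8860 = 18.1017
  (129 − 177.1140)²/177.1140 = 13.0704
  (63 − 111.1140)²/111.1140 = 20.8341
  (202 − 153.8860)²/153.8860 = 15.0433
χ² = 18.1017 + 13.0704 + 20.8341 + 15.0433 = 67.050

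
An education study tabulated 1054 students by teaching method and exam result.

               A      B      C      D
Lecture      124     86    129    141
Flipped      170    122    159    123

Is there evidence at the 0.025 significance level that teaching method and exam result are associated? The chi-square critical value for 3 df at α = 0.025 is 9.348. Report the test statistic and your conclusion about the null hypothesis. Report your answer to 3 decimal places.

9.472; reject H₀

Row totals: 480, 574. Column totals: 294, 208, 288, 264. Grand total N = 1054.
Expected counts (row total × column total / N):
  Lecture, A: 480×294/1054 = 133.8899
  Lecture, B: 480×208/1054 = 94.7249
  Lecture, C: 480×288/1054 = 131.1575
  Lecture, D: 480×264/1054 = 120.2277
  Flipped, A: 574×294/1054 = 160.1101
  Flipped, B: 574×208/1054 = 113.2751
  Flipped, C: 574×288/1054 = 156.8425
  Flipped, D: 574×264/1054 = 143.7723
Contributions (O − E)²/E:
  (124 − 133.8899)²/133.8899 = 0.7305
  (86 − 94.7249)²/94.7249 = 0.8036
  (129 − 131.1575)²/131.1575 = 0.0355
  (141 − 120.2277)²/120.2277 = 3.5889
  (170 − 160.1101)²/160.1101 = 0.6109
  (122 − 113.2751)²/113.2751 = 0.6720
  (159 − 156.8425)²/156.8425 = 0.0297
  (123 − 143.7723)²/143.7723 = 3.0012
χ² = 0.7305 + 0.8036 + 0.0355 + 3.5889 + 0.6109 + 0.6720 + 0.0297 + 3.0012 = 9.472
df = (2−1)(4−1) = 3. Since 9.472 > 9.348, reject the null hypothesis of independence at α = 0.025.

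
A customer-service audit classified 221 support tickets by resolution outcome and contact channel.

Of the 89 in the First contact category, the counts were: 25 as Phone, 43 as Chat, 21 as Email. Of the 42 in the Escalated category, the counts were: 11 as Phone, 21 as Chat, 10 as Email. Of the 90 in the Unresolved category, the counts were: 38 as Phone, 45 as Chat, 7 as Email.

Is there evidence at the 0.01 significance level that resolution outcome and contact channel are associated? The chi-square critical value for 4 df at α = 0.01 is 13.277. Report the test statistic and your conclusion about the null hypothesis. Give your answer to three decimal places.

Row totals: 89, 42, 90. Column totals: 74, 109, 38. Grand total N = 221.
Expected counts (row total × column total / N):
  First contact, Phone: 89×74/221 = 29.8009
  First contact, Chat: 89×109/221 = 43.8959
  First contact, Email: 89×38/221 = 15.3032
  Escalated, Phone: 42×74/221 = 14.0633
  Escalated, Chat: 42×109/221 = 20.7149
  Escalated, Email: 42×38/221 = 7.2217
  Unresolved, Phone: 90×74/221 = 30.1357
  Unresolved, Chat: 90×109/221 = 44.3891
  Unresolved, Email: 90×38/221 = 15.4751
Contributions (O − E)²/E:
  (25 − 29.8009)²/29.8009 = 0.7734
  (43 − 43.8959)²/43.8959 = 0.0183
  (21 − 15.3032)²/15.3032 = 2.1207
  (11 − 14.0633)²/14.0633 = 0.6673
  (21 − 20.7149)²/20.7149 = 0.0039
  (10 − 7.2217)²/7.2217 = 1.0689
  (38 − 30.1357)²/30.1357 = 2.0523
  (45 − 44.3891)²/44.3891 = 0.0084
  (7 − 15.4751)²/15.4751 = 4.6415
χ² = 0.7734 + 0.0183 + 2.1207 + 0.6673 + 0.0039 + 1.0689 + 2.0523 + 0.0084 + 4.6415 = 11.355
df = (3−1)(3−1) = 4. Since 11.355 < 13.277, fail to reject the null hypothesis of independence at α = 0.01.

11.355; fail to reject H₀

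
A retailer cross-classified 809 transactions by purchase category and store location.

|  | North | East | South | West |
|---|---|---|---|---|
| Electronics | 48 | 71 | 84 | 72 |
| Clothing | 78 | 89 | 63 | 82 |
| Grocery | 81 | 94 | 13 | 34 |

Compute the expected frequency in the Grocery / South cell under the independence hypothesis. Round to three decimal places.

43.906

Row total (Grocery) = 222; column total (South) = 160; grand total N = 809.
Expected count = (row total × column total) / N = 222 × 160 / 809 = 43.906.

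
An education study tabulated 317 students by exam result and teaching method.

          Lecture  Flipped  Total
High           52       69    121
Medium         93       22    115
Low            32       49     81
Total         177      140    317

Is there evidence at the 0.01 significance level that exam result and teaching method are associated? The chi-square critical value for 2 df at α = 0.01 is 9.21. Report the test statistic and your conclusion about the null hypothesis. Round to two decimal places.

46.10; reject H₀

Grand total N = 317.
Expected counts (row total × column total / N):
  High, Lecture: 121×177/317 = 67.562
  High, Flipped: 121×140/317 = 53.438
  Medium, Lecture: 115×177/317 = 64.211
  Medium, Flipped: 115×140/317 = 50.789
  Low, Lecture: 81×177/317 = 45.227
  Low, Flipped: 81×140/317 = 35.773
Contributions (O − E)²/E:
  (52 − 67.562)²/67.562 = 3.5845
  (69 − 53.438)²/53.438 = 4.5319
  (93 − 64.211)²/64.211 = 12.9075
  (22 − 50.789)²/50.789 = 16.3186
  (32 − 45.227)²/45.227 = 3.8683
  (49 − 35.773)²/35.773 = 4.8907
χ² = 3.5845 + 4.5319 + 12.9075 + 16.3186 + 3.8683 + 4.8907 = 46.10
df = (3−1)(2−1) = 2. Since 46.10 > 9.21, reject the null hypothesis of independence at α = 0.01.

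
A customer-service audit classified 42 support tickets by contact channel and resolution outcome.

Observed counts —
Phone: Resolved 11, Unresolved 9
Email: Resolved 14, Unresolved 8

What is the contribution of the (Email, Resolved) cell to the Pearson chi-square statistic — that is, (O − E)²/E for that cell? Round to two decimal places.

Row total (Email) = 22; column total (Resolved) = 25; N = 42.
Expected count E = 22 × 25 / 42 = 13.095.
Contribution = (O − E)²/E = (14 − 13.095)² / 13.095 = 0.06.

0.06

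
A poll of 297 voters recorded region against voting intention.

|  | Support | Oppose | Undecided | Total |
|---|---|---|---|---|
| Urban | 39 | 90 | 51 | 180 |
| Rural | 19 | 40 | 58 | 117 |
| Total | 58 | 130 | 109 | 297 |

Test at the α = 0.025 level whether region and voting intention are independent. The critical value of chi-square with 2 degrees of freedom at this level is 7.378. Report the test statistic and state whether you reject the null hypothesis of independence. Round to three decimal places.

13.836; reject H₀

Grand total N = 297.
Expected counts (row total × column total / N):
  Urban, Support: 180×58/297 = 35.1515
  Urban, Oppose: 180×130/297 = 78.7879
  Urban, Undecided: 180×109/297 = 66.0606
  Rural, Support: 117×58/297 = 22.8485
  Rural, Oppose: 117×130/297 = 51.2121
  Rural, Undecided: 117×109/297 = 42.9394
Contributions (O − E)²/E:
  (39 − 35.1515)²/35.1515 = 0.4213
  (90 − 78.7879)²/78.7879 = 1.5956
  (51 − 66.0606)²/66.0606 = 3.4335
  (19 − 22.8485)²/22.8485 = 0.6482
  (40 − 51.2121)²/51.2121 = 2.4547
  (58 − 42.9394)²/42.9394 = 5.2824
χ² = 0.4213 + 1.5956 + 3.4335 + 0.6482 + 2.4547 + 5.2824 = 13.836
df = (2−1)(3−1) = 2. Since 13.836 > 7.378, reject the null hypothesis of independence at α = 0.025.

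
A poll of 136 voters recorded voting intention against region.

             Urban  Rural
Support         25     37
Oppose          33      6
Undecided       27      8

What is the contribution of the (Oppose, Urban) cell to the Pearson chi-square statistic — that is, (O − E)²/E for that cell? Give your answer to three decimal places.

Row total (Oppose) = 39; column total (Urban) = 85; N = 136.
Expected count E = 39 × 85 / 136 = 24.3750.
Contribution = (O − E)²/E = (33 − 24.3750)² / 24.3750 = 3.052.

3.052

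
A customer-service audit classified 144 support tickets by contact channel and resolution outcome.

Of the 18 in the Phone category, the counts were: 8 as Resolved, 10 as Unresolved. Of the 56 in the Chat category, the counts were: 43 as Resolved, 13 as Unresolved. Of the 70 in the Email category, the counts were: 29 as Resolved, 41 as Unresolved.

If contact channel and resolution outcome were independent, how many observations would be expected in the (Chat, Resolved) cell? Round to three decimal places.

Row total (Chat) = 56; column total (Resolved) = 80; grand total N = 144.
Expected count = (row total × column total) / N = 56 × 80 / 144 = 31.111.

31.111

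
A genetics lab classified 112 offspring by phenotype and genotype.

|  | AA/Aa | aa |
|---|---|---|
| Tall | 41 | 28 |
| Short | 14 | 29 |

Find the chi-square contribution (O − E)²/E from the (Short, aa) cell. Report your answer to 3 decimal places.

2.314

Row total (Short) = 43; column total (aa) = 57; N = 112.
Expected count E = 43 × 57 / 112 = 21.8839.
Contribution = (O − E)²/E = (29 − 21.8839)² / 21.8839 = 2.314.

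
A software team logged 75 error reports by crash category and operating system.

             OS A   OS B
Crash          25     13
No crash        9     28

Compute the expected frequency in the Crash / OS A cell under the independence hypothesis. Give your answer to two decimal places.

17.23

Row total (Crash) = 38; column total (OS A) = 34; grand total N = 75.
Expected count = (row total × column total) / N = 38 × 34 / 75 = 17.23.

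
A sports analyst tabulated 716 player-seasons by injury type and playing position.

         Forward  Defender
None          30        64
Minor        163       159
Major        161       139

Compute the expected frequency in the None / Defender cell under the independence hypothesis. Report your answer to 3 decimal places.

47.525

Row total (None) = 94; column total (Defender) = 362; grand total N = 716.
Expected count = (row total × column total) / N = 94 × 362 / 716 = 47.525.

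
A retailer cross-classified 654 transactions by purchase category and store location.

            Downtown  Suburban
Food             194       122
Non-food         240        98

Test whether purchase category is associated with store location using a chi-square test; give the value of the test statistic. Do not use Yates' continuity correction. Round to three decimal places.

6.761

Row totals: 316, 338. Column totals: 434, 220. Grand total N = 654.
Expected counts (row total × column total / N):
  Food, Downtown: 316×434/654 = 209.7003
  Food, Suburban: 316×220/654 = 106.2997
  Non-food, Downtown: 338×434/654 = 224.2997
  Non-food, Suburban: 338×220/654 = 113.7003
Contributions (O − E)²/E:
  (194 − 209.7003)²/209.7003 = 1.1755
  (122 − 106.2997)²/106.2997 = 2.3189
  (240 − 224.2997)²/224.2997 = 1.0990
  (98 − 113.7003)²/113.7003 = 2.1680
χ² = 1.1755 + 2.3189 + 1.0990 + 2.1680 = 6.761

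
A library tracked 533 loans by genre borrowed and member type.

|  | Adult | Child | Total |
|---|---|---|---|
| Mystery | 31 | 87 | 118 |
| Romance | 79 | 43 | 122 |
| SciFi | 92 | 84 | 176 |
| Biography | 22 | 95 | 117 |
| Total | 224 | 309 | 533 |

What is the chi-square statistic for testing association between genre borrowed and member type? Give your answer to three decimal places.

Grand total N = 533.
Expected counts (row total × column total / N):
  Mystery, Adult: 118×224/533 = 49.5910
  Mystery, Child: 118×309/533 = 68.4090
  Romance, Adult: 122×224/533 = 51.2720
  Romance, Child: 122×309/533 = 70.7280
  SciFi, Adult: 176×224/533 = 73.9662
  SciFi, Child: 176×309/533 = 102.0338
  Biography, Adult: 117×224/533 = 49.1707
  Biography, Child: 117×309/533 = 67.8293
Contributions (O − E)²/E:
  (31 − 49.5910)²/49.5910 = 6.9695
  (87 − 68.4090)²/68.4090 = 5.0523
  (79 − 51.2720)²/51.2720 = 14.9954
  (43 − 70.7280)²/70.7280 = 10.8704
  (92 − 73.9662)²/73.9662 = 4.3968
  (84 − 102.0338)²/102.0338 = 3.1874
  (22 − 49.1707)²/49.1707 = 15.0140
  (95 − 67.8293)²/67.8293 = 10.8839
χ² = 6.9695 + 5.0523 + 14.9954 + 10.8704 + 4.3968 + 3.1874 + 15.0140 + 10.8839 = 71.370

71.370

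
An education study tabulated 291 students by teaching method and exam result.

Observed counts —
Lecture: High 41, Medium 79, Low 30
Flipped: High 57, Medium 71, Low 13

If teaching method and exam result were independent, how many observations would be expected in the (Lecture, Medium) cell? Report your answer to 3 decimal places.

Row total (Lecture) = 150; column total (Medium) = 150; grand total N = 291.
Expected count = (row total × column total) / N = 150 × 150 / 291 = 77.320.

77.320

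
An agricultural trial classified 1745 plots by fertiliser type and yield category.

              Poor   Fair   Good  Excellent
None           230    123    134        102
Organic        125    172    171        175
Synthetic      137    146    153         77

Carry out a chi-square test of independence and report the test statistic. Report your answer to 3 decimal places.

Row totals: 589, 643, 513. Column totals: 492, 441, 458, 354. Grand total N = 1745.
Expected counts (row total × column total / N):
  None, Poor: 589×492/1745 = 166.06762
  None, Fair: 589×441/1745 = 148.85330
  None, Good: 589×458/1745 = 154.59140
  None, Excellent: 589×354/1745 = 119.48768
  Organic, Poor: 643×492/1745 = 181.29284
  Organic, Fair: 643×441/1745 = 162.50029
  Organic, Good: 643×458/1745 = 168.76447
  Organic, Excellent: 643×354/1745 = 130.44241
  Synthetic, Poor: 513×492/1745 = 144.63954
  Synthetic, Fair: 513×441/1745 = 129.64642
  Synthetic, Good: 513×458/1745 = 134.64413
  Synthetic, Excellent: 513×354/1745 = 104.06991
Contributions (O − E)²/E:
  (230 − 166.06762)²/166.06762 = 24.6126
  (123 − 148.85330)²/148.85330 = 4.4903
  (134 − 154.59140)²/154.59140 = 2.7428
  (102 − 119.48768)²/119.48768 = 2.5594
  (125 − 181.29284)²/181.29284 = 17.4794
  (172 − 162.50029)²/162.50029 = 0.5553
  (171 − 168.76447)²/168.76447 = 0.0296
  (175 − 130.44241)²/130.44241 = 15.2203
  (137 − 144.63954)²/144.63954 = 0.4035
  (146 − 129.64642)²/129.64642 = 2.0628
  (153 − 134.64413)²/134.64413 = 2.5024
  (77 − 104.06991)²/104.06991 = 7.0412
χ² = 24.6126 + 4.4903 + 2.7428 + 2.5594 + 17.4794 + 0.5553 + 0.0296 + 15.2203 + 0.4035 + 2.0628 + 2.5024 + 7.0412 = 79.700

79.700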